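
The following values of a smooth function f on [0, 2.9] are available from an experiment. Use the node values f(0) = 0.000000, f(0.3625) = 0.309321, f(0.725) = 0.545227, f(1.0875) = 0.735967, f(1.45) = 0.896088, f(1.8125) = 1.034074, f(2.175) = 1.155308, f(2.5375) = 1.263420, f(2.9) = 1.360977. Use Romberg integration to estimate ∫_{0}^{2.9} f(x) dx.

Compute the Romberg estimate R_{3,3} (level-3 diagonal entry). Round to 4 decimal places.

R_{0,0} (trapezoid, 1 panel, h=2.9000): 1.973417
R_{1,0} (trapezoid, 2 panels, h=1.4500): 2.286036
R_{2,0} (trapezoid, 4 panels, h=0.7250): 2.375906
R_{3,0} (trapezoid, 8 panels, h=0.3625): 2.399711
R_{1,1} = 2.286036 + (2.286036 − 1.973417)/3 = 2.390242
R_{2,1} = 2.375906 + (2.375906 − 2.286036)/3 = 2.405863
R_{3,1} = 2.399711 + (2.399711 − 2.375906)/3 = 2.407646
R_{2,2} = 2.405863 + (2.405863 − 2.390242)/15 = 2.406904
R_{3,2} = 2.407646 + (2.407646 − 2.405863)/15 = 2.407765
R_{3,3} = 2.407765 + (2.407765 − 2.406904)/63 = 2.407779

2.4078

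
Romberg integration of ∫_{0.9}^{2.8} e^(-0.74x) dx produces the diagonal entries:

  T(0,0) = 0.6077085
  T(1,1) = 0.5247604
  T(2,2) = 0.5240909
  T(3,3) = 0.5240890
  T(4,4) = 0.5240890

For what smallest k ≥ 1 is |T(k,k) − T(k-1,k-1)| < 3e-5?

k = 3

|T(1,1) − T(0,0)| = 0.0829481 ≥ 3e-5
|T(2,2) − T(1,1)| = 0.0006695 ≥ 3e-5
|T(3,3) − T(2,2)| = 0.0000019 < 3e-5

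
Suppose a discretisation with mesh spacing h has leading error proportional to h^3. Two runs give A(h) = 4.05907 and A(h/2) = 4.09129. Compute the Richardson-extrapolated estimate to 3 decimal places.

The leading error scales as h^3; refining by a factor of 2 reduces it by 2^3 = 8.
Extrapolated value = (8·A(h/2) − A(h)) / (8 − 1)
= (8·4.09129 − 4.05907) / 7
= 28.67125 / 7 = 4.09589

4.096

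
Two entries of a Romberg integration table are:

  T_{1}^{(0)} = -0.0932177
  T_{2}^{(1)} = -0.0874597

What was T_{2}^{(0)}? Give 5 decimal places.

-0.08890

From T_{2}^{(1)} = (4·T_{2}^{(0)} − T_{1}^{(0)})/3, solve for T_{2}^{(0)}:
4·T_{2}^{(0)} = 3·(-0.0874597) + (-0.0932177) = -0.3555968
T_{2}^{(0)} = -0.0888992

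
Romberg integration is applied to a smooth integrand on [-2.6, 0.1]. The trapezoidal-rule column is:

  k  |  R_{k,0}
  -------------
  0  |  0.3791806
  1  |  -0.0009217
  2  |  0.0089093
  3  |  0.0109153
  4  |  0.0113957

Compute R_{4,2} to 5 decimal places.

0.01155

Richardson extrapolation on the trapezoidal column (denominator 4−1=3):
R_{3,1} = (4·0.0109153 − 0.0089093) / 3 = 0.0115840
R_{4,1} = (4·0.0113957 − 0.0109153) / 3 = 0.0115558
R_{4,2} = 0.0115558 + (0.0115558 − 0.0115840)/15 = 0.0115539
(Column j=1 coincides with Simpson's rule on the same nodes.)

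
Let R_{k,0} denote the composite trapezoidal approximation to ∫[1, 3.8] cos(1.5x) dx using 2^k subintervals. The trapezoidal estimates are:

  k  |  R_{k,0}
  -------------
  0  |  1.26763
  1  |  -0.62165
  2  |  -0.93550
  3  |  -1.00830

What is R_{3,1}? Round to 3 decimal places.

Richardson extrapolation on the trapezoidal column (denominator 4−1=3):
R_{3,1} = (4·(-1.00830) − (-0.93550)) / 3 = -1.03257

-1.033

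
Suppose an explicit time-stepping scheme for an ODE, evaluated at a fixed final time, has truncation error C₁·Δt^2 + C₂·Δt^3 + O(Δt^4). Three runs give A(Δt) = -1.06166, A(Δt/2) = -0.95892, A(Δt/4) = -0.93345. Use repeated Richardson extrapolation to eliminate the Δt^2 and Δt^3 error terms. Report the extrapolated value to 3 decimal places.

-0.925

First eliminate the Δt^2 term (factor 2^2 = 4):
  B₁ = (4·(-0.95892) − (-1.06166))/3 = -0.92467
  B₂ = (4·(-0.93345) − (-0.95892))/3 = -0.92496
Then eliminate the Δt^3 term (factor 2^3 = 8):
  (8·(-0.92496) − (-0.92467))/7 = -0.92500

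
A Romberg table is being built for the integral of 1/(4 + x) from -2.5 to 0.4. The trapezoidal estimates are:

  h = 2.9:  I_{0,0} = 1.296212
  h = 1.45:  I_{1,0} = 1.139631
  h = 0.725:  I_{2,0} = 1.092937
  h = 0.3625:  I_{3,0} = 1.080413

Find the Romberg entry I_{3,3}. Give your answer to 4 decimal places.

Richardson extrapolation on the trapezoidal column (denominator 4−1=3):
I_{1,1} = 1.139631 + (1.139631 − 1.296212)/3 = 1.087437
I_{2,1} = (4·1.092937 − 1.139631) / 3 = 1.077372
I_{3,1} = 1.080413 + (1.080413 − 1.092937)/3 = 1.076238
I_{2,2} = 1.077372 + (1.077372 − 1.087437)/15 = 1.076701
I_{3,2} = 1.076238 + (1.076238 − 1.077372)/15 = 1.076162
I_{3,3} = (64·1.076162 − 1.076701) / 63 = 1.076153

1.0762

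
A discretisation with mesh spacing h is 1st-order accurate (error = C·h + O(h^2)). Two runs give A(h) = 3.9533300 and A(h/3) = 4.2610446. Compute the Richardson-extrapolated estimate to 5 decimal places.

4.41490

The leading error scales as h; refining by a factor of 3 reduces it by 3^1 = 3.
Extrapolated value = (3·A(h/3) − A(h)) / (3 − 1)
= (3·4.2610446 − 3.9533300) / 2
= 8.8298038 / 2 = 4.4149019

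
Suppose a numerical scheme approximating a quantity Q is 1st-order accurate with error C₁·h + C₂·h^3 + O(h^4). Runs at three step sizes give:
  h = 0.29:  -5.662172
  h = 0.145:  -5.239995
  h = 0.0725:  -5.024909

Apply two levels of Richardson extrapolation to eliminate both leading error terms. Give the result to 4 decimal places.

First eliminate the h term (factor 2^1 = 2):
  B₁ = (2·(-5.239995) − (-5.662172))/1 = -4.817818
  B₂ = (2·(-5.024909) − (-5.239995))/1 = -4.809823
Then eliminate the h^3 term (factor 2^3 = 8):
  (8·(-4.809823) − (-4.817818))/7 = -4.808681

-4.8087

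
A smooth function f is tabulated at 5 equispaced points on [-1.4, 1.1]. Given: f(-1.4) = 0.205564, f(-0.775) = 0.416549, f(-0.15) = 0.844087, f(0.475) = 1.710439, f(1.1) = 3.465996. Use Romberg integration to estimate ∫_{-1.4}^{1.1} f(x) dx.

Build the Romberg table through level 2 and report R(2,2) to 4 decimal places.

2.8859

R(0,0) (trapezoid, 1 panel, h=2.5000): 4.589450
R(1,0) (trapezoid, 2 panels, h=1.2500): 3.349834
R(2,0) (trapezoid, 4 panels, h=0.6250): 3.004284
R(1,1) = 3.349834 + (3.349834 − 4.589450)/3 = 2.936629
R(2,1) = 3.004284 + (3.004284 − 3.349834)/3 = 2.889101
R(2,2) = 2.889101 + (2.889101 − 2.936629)/15 = 2.885932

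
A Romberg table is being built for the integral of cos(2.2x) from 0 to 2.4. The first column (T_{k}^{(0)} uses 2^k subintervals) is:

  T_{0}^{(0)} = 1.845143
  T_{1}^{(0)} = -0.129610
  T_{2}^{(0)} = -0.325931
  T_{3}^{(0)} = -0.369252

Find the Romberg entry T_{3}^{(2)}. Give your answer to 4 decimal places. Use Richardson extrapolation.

T_{2}^{(1)} = -0.325931 + (-0.325931 − (-0.129610))/3 = -0.391371
T_{3}^{(1)} = (4·(-0.369252) − (-0.325931)) / 3 = -0.383692
T_{3}^{(2)} = (16·(-0.383692) − (-0.391371)) / 15 = -0.383180

-0.3832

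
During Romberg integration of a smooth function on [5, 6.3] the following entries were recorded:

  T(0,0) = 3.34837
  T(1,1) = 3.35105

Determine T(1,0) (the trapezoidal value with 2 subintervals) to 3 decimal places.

3.350

From T(1,1) = (4·T(1,0) − T(0,0))/3, solve for T(1,0):
4·T(1,0) = 3·3.35105 + 3.34837 = 13.40152
T(1,0) = 3.35038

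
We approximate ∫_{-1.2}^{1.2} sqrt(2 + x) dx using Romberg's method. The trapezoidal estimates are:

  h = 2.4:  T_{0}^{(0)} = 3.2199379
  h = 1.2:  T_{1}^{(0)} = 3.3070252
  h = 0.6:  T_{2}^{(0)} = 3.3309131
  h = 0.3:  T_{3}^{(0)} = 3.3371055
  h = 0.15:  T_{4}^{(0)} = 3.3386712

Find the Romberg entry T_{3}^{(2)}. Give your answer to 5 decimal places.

Richardson extrapolation on the trapezoidal column (denominator 4−1=3):
T_{2}^{(1)} = (4·3.3309131 − 3.3070252) / 3 = 3.3388757
T_{3}^{(1)} = (4·3.3371055 − 3.3309131) / 3 = 3.3391696
T_{3}^{(2)} = 3.3391696 + (3.3391696 − 3.3388757)/15 = 3.3391892

3.33919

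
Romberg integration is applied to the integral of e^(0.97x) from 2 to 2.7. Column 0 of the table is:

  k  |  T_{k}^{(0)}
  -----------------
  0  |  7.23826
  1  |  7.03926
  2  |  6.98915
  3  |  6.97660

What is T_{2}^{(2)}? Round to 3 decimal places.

Richardson extrapolation on the trapezoidal column (denominator 4−1=3):
T_{1}^{(1)} = 7.03926 + (7.03926 − 7.23826)/3 = 6.97293
T_{2}^{(1)} = 6.98915 + (6.98915 − 7.03926)/3 = 6.97245
T_{2}^{(2)} = 6.97245 + (6.97245 − 6.97293)/15 = 6.97242

6.972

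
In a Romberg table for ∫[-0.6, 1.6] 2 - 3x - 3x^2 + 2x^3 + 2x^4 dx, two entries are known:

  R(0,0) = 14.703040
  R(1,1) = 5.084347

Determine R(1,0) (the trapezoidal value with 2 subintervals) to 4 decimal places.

From R(1,1) = (4·R(1,0) − R(0,0))/3, solve for R(1,0):
4·R(1,0) = 3·5.084347 + 14.703040 = 29.956081
R(1,0) = 7.489020

7.4890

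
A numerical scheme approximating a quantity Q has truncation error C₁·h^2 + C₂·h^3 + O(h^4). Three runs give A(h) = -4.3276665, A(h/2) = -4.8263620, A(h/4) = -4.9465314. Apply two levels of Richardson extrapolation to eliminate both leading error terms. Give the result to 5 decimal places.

First eliminate the h^2 term (factor 2^2 = 4):
  B₁ = (4·(-4.8263620) − (-4.3276665))/3 = -4.9925938
  B₂ = (4·(-4.9465314) − (-4.8263620))/3 = -4.9865879
Then eliminate the h^3 term (factor 2^3 = 8):
  (8·(-4.9865879) − (-4.9925938))/7 = -4.9857299

-4.98573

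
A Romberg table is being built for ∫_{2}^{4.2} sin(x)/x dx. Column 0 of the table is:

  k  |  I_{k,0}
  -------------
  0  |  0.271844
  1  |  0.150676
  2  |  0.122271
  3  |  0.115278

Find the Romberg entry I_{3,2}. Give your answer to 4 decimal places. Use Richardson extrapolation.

I_{2,1} = 0.122271 + (0.122271 − 0.150676)/3 = 0.112803
I_{3,1} = (4·0.115278 − 0.122271) / 3 = 0.112947
I_{3,2} = 0.112947 + (0.112947 − 0.112803)/15 = 0.112957

0.1130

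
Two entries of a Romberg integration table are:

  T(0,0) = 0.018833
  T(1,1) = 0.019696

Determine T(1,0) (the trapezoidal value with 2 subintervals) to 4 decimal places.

0.0195

From T(1,1) = (4·T(1,0) − T(0,0))/3, solve for T(1,0):
4·T(1,0) = 3·0.019696 + 0.018833 = 0.077921
T(1,0) = 0.019480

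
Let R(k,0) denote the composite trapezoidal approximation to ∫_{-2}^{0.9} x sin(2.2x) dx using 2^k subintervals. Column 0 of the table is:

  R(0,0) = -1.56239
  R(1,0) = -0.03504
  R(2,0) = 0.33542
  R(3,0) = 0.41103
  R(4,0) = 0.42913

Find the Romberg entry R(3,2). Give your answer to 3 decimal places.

0.435

Richardson extrapolation on the trapezoidal column (denominator 4−1=3):
R(2,1) = 0.33542 + (0.33542 − (-0.03504))/3 = 0.45891
R(3,1) = (4·0.41103 − 0.33542) / 3 = 0.43623
R(3,2) = (16·0.43623 − 0.45891) / 15 = 0.43472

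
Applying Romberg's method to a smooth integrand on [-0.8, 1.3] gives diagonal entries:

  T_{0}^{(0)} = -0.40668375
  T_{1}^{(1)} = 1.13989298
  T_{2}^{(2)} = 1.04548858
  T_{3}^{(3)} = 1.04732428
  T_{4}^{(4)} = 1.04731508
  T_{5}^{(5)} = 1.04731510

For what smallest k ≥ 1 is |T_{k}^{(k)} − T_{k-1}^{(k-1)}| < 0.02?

k = 3

|T_{1}^{(1)} − T_{0}^{(0)}| = 1.54657673 ≥ 0.02
|T_{2}^{(2)} − T_{1}^{(1)}| = 0.09440440 ≥ 0.02
|T_{3}^{(3)} − T_{2}^{(2)}| = 0.00183570 < 0.02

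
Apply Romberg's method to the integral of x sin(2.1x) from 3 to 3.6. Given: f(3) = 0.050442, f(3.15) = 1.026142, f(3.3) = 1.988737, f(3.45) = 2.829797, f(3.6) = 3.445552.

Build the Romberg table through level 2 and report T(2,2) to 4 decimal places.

T(0,0) (trapezoid, 1 panel, h=0.6000): 1.048798
T(1,0) (trapezoid, 2 panels, h=0.3000): 1.121020
T(2,0) (trapezoid, 4 panels, h=0.1500): 1.138901
T(1,1) = 1.121020 + (1.121020 − 1.048798)/3 = 1.145094
T(2,1) = 1.138901 + (1.138901 − 1.121020)/3 = 1.144861
T(2,2) = 1.144861 + (1.144861 − 1.145094)/15 = 1.144845

1.1448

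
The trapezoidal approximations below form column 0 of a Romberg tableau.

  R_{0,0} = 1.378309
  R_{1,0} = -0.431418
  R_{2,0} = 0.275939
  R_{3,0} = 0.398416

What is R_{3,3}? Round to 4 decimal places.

0.4315

R_{1,1} = (4·(-0.431418) − 1.378309) / 3 = -1.034660
R_{2,1} = (4·0.275939 − (-0.431418)) / 3 = 0.511725
R_{3,1} = (4·0.398416 − 0.275939) / 3 = 0.439242
R_{2,2} = (16·0.511725 − (-1.034660)) / 15 = 0.614817
R_{3,2} = 0.439242 + (0.439242 − 0.511725)/15 = 0.434410
R_{3,3} = (64·0.434410 − 0.614817) / 63 = 0.431546
(Column j=1 coincides with Simpson's rule on the same nodes.)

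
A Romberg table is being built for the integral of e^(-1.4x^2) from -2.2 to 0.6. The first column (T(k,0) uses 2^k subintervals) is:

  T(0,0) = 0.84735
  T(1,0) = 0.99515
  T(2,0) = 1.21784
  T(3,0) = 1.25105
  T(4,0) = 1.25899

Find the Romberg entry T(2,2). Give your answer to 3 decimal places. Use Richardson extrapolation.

Richardson extrapolation on the trapezoidal column (denominator 4−1=3):
T(1,1) = 0.99515 + (0.99515 − 0.84735)/3 = 1.04442
T(2,1) = (4·1.21784 − 0.99515) / 3 = 1.29207
T(2,2) = 1.29207 + (1.29207 − 1.04442)/15 = 1.30858

1.309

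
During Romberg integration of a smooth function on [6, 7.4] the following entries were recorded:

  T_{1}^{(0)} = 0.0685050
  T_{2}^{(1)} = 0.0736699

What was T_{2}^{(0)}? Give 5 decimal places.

From T_{2}^{(1)} = (4·T_{2}^{(0)} − T_{1}^{(0)})/3, solve for T_{2}^{(0)}:
4·T_{2}^{(0)} = 3·0.0736699 + 0.0685050 = 0.2895147
T_{2}^{(0)} = 0.0723787

0.07238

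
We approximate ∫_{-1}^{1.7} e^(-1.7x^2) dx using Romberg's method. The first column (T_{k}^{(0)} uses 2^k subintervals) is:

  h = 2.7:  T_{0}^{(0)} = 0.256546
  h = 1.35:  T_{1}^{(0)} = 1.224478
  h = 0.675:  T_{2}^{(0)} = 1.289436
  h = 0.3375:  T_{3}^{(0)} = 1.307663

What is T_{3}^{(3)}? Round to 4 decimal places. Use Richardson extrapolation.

1.3142

T_{1}^{(1)} = (4·1.224478 − 0.256546) / 3 = 1.547122
T_{2}^{(1)} = (4·1.289436 − 1.224478) / 3 = 1.311089
T_{3}^{(1)} = (4·1.307663 − 1.289436) / 3 = 1.313739
T_{2}^{(2)} = 1.311089 + (1.311089 − 1.547122)/15 = 1.295353
T_{3}^{(2)} = 1.313739 + (1.313739 − 1.311089)/15 = 1.313916
T_{3}^{(3)} = (64·1.313916 − 1.295353) / 63 = 1.314211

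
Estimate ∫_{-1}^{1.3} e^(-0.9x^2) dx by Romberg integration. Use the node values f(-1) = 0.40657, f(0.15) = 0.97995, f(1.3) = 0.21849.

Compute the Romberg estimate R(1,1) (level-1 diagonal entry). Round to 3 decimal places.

1.742

R(0,0) (trapezoid, 1 panel, h=2.3000): 0.71882
R(1,0) (trapezoid, 2 panels, h=1.1500): 1.48635
R(1,1) = 1.48635 + (1.48635 − 0.71882)/3 = 1.74219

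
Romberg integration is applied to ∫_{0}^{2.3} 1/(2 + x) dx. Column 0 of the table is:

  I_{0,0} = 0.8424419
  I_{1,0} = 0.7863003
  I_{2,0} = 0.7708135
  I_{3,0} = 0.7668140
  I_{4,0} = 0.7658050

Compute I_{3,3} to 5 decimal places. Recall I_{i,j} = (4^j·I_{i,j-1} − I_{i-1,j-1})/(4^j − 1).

0.76547

I_{1,1} = 0.7863003 + (0.7863003 − 0.8424419)/3 = 0.7675864
I_{2,1} = 0.7708135 + (0.7708135 − 0.7863003)/3 = 0.7656512
I_{3,1} = 0.7668140 + (0.7668140 − 0.7708135)/3 = 0.7654808
I_{2,2} = 0.7656512 + (0.7656512 − 0.7675864)/15 = 0.7655222
I_{3,2} = 0.7654808 + (0.7654808 − 0.7656512)/15 = 0.7654694
I_{3,3} = 0.7654694 + (0.7654694 − 0.7655222)/63 = 0.7654686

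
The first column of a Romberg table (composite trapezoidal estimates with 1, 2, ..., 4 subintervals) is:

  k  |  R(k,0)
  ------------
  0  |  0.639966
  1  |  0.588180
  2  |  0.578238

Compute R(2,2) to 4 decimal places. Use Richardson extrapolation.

Richardson extrapolation on the trapezoidal column (denominator 4−1=3):
R(1,1) = 0.588180 + (0.588180 − 0.639966)/3 = 0.570918
R(2,1) = 0.578238 + (0.578238 − 0.588180)/3 = 0.574924
R(2,2) = (16·0.574924 − 0.570918) / 15 = 0.575191

0.5752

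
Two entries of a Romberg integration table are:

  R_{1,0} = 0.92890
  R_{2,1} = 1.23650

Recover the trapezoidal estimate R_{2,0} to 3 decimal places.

1.160

From R_{2,1} = (4·R_{2,0} − R_{1,0})/3, solve for R_{2,0}:
4·R_{2,0} = 3·1.23650 + 0.92890 = 4.63840
R_{2,0} = 1.15960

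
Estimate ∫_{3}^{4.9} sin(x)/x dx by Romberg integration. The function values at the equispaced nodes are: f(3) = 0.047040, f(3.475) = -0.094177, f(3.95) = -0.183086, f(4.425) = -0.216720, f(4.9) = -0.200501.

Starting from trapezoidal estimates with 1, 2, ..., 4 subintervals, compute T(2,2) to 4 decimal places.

T(0,0) (trapezoid, 1 panel, h=1.9000): -0.145788
T(1,0) (trapezoid, 2 panels, h=0.9500): -0.246826
T(2,0) (trapezoid, 4 panels, h=0.4750): -0.271089
T(1,1) = -0.246826 + (-0.246826 − (-0.145788))/3 = -0.280505
T(2,1) = -0.271089 + (-0.271089 − (-0.246826))/3 = -0.279177
T(2,2) = -0.279177 + (-0.279177 − (-0.280505))/15 = -0.279088

-0.2791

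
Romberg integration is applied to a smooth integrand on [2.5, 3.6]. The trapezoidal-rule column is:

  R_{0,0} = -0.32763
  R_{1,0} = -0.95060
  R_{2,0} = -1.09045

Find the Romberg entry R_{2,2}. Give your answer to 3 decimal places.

R_{1,1} = (4·(-0.95060) − (-0.32763)) / 3 = -1.15826
R_{2,1} = (4·(-1.09045) − (-0.95060)) / 3 = -1.13707
R_{2,2} = (16·(-1.13707) − (-1.15826)) / 15 = -1.13566

-1.136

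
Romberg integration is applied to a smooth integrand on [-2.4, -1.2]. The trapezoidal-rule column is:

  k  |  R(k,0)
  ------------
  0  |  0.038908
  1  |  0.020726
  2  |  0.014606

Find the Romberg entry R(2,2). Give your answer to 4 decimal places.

Richardson extrapolation on the trapezoidal column (denominator 4−1=3):
R(1,1) = 0.020726 + (0.020726 − 0.038908)/3 = 0.014665
R(2,1) = 0.014606 + (0.014606 − 0.020726)/3 = 0.012566
R(2,2) = (16·0.012566 − 0.014665) / 15 = 0.012426

0.0124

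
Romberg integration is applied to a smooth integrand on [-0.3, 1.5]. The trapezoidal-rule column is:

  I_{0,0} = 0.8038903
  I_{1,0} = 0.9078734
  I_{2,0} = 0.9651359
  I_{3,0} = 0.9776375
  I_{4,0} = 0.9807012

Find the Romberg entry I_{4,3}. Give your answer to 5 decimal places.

I_{2,1} = 0.9651359 + (0.9651359 − 0.9078734)/3 = 0.9842234
I_{3,1} = 0.9776375 + (0.9776375 − 0.9651359)/3 = 0.9818047
I_{4,1} = (4·0.9807012 − 0.9776375) / 3 = 0.9817224
I_{3,2} = 0.9818047 + (0.9818047 − 0.9842234)/15 = 0.9816435
I_{4,2} = 0.9817224 + (0.9817224 − 0.9818047)/15 = 0.9817169
I_{4,3} = 0.9817169 + (0.9817169 − 0.9816435)/63 = 0.9817181
(Column j=1 coincides with Simpson's rule on the same nodes.)

0.98172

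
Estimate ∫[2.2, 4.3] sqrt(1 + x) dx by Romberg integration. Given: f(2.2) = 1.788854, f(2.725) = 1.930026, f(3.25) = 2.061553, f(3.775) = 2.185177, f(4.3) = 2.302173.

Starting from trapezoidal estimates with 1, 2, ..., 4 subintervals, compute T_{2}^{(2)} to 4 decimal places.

4.3181

T_{0}^{(0)} (trapezoid, 1 panel, h=2.1000): 4.295578
T_{1}^{(0)} (trapezoid, 2 panels, h=1.0500): 4.312420
T_{2}^{(0)} (trapezoid, 4 panels, h=0.5250): 4.316691
T_{1}^{(1)} = 4.312420 + (4.312420 − 4.295578)/3 = 4.318034
T_{2}^{(1)} = 4.316691 + (4.316691 − 4.312420)/3 = 4.318115
T_{2}^{(2)} = 4.318115 + (4.318115 − 4.318034)/15 = 4.318120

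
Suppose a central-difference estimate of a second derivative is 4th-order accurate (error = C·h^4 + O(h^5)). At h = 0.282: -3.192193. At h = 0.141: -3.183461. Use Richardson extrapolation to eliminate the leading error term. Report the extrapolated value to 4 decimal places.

Extrapolated value = (16·A(h/2) − A(h)) / (16 − 1)
= (16·(-3.183461) − (-3.192193)) / 15
= -47.743183 / 15 = -3.182879

-3.1829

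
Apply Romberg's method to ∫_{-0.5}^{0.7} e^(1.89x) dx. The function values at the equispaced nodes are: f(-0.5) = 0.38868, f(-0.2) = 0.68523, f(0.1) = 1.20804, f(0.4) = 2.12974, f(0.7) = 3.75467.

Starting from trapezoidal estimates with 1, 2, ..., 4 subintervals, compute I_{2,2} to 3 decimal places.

1.781

I_{0,0} (trapezoid, 1 panel, h=1.2000): 2.48601
I_{1,0} (trapezoid, 2 panels, h=0.6000): 1.96783
I_{2,0} (trapezoid, 4 panels, h=0.3000): 1.82841
I_{1,1} = 1.96783 + (1.96783 − 2.48601)/3 = 1.79510
I_{2,1} = 1.82841 + (1.82841 − 1.96783)/3 = 1.78194
I_{2,2} = 1.78194 + (1.78194 − 1.79510)/15 = 1.78106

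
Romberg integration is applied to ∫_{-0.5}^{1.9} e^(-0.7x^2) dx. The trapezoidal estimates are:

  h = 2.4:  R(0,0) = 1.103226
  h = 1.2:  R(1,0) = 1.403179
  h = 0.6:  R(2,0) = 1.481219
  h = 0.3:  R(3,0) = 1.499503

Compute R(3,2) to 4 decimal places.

R(2,1) = (4·1.481219 − 1.403179) / 3 = 1.507232
R(3,1) = (4·1.499503 − 1.481219) / 3 = 1.505598
R(3,2) = 1.505598 + (1.505598 − 1.507232)/15 = 1.505489

1.5055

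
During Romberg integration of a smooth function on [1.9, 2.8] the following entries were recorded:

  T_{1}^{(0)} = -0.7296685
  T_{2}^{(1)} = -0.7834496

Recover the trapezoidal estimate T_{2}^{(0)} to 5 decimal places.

-0.77000

From T_{2}^{(1)} = (4·T_{2}^{(0)} − T_{1}^{(0)})/3, solve for T_{2}^{(0)}:
4·T_{2}^{(0)} = 3·(-0.7834496) + (-0.7296685) = -3.0800173
T_{2}^{(0)} = -0.7700043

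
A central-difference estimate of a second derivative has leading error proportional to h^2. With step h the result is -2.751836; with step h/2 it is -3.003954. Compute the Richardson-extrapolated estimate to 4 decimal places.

The leading error scales as h^2; refining by a factor of 2 reduces it by 2^2 = 4.
Extrapolated value = (4·A(h/2) − A(h)) / (4 − 1)
= (4·(-3.003954) − (-2.751836)) / 3
= -9.263980 / 3 = -3.087993

-3.0880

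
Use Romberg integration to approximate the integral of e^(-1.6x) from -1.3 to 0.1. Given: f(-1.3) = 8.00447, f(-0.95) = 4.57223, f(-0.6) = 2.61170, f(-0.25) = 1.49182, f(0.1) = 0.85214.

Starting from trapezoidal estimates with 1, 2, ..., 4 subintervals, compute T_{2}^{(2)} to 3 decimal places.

T_{0}^{(0)} (trapezoid, 1 panel, h=1.4000): 6.19963
T_{1}^{(0)} (trapezoid, 2 panels, h=0.7000): 4.92800
T_{2}^{(0)} (trapezoid, 4 panels, h=0.3500): 4.58642
T_{1}^{(1)} = 4.92800 + (4.92800 − 6.19963)/3 = 4.50412
T_{2}^{(1)} = 4.58642 + (4.58642 − 4.92800)/3 = 4.47256
T_{2}^{(2)} = 4.47256 + (4.47256 − 4.50412)/15 = 4.47046

4.470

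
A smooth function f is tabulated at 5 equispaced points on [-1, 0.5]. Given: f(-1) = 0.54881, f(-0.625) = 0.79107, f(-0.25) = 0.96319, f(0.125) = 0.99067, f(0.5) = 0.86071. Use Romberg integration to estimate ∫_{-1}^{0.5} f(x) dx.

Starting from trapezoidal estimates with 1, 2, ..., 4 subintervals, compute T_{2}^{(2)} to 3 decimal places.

1.307

T_{0}^{(0)} (trapezoid, 1 panel, h=1.5000): 1.05714
T_{1}^{(0)} (trapezoid, 2 panels, h=0.7500): 1.25096
T_{2}^{(0)} (trapezoid, 4 panels, h=0.3750): 1.29363
T_{1}^{(1)} = 1.25096 + (1.25096 − 1.05714)/3 = 1.31557
T_{2}^{(1)} = 1.29363 + (1.29363 − 1.25096)/3 = 1.30785
T_{2}^{(2)} = 1.30785 + (1.30785 − 1.31557)/15 = 1.30734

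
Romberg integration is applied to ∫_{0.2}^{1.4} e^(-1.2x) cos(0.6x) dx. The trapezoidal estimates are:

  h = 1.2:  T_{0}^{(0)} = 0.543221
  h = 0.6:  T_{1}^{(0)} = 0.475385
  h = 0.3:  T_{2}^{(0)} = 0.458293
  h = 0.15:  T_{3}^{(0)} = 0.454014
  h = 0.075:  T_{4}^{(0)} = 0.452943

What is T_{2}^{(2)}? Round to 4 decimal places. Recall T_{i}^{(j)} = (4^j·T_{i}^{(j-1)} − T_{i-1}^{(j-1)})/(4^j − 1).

0.4526

Richardson extrapolation on the trapezoidal column (denominator 4−1=3):
T_{1}^{(1)} = 0.475385 + (0.475385 − 0.543221)/3 = 0.452773
T_{2}^{(1)} = (4·0.458293 − 0.475385) / 3 = 0.452596
T_{2}^{(2)} = (16·0.452596 − 0.452773) / 15 = 0.452584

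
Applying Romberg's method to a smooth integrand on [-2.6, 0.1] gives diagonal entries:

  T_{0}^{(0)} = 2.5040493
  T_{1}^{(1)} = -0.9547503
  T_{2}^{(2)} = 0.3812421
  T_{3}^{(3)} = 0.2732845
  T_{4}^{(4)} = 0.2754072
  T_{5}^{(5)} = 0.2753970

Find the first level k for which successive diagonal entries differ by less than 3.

|T_{1}^{(1)} − T_{0}^{(0)}| = 3.4587996 ≥ 3
|T_{2}^{(2)} − T_{1}^{(1)}| = 1.3359924 < 3

k = 2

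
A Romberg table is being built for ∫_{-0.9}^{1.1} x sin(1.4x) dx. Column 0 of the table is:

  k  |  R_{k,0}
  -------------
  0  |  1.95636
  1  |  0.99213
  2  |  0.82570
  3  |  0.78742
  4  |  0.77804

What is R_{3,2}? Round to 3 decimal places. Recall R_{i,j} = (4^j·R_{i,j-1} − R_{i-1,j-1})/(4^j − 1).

R_{2,1} = (4·0.82570 − 0.99213) / 3 = 0.77022
R_{3,1} = (4·0.78742 − 0.82570) / 3 = 0.77466
R_{3,2} = (16·0.77466 − 0.77022) / 15 = 0.77496

0.775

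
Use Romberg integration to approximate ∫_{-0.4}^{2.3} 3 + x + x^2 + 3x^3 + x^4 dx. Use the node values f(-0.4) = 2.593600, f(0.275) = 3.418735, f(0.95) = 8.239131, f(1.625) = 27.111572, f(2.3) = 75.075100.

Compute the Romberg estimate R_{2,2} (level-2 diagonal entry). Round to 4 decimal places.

48.5856

R_{0,0} (trapezoid, 1 panel, h=2.7000): 104.852745
R_{1,0} (trapezoid, 2 panels, h=1.3500): 63.549199
R_{2,0} (trapezoid, 4 panels, h=0.6750): 52.382557
R_{1,1} = 63.549199 + (63.549199 − 104.852745)/3 = 49.781350
R_{2,1} = 52.382557 + (52.382557 − 63.549199)/3 = 48.660343
R_{2,2} = 48.660343 + (48.660343 − 49.781350)/15 = 48.585609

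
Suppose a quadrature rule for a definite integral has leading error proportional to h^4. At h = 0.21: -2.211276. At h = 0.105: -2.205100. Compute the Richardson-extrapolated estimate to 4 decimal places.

The leading error scales as h^4; refining by a factor of 2 reduces it by 2^4 = 16.
Extrapolated value = (16·A(h/2) − A(h)) / (16 − 1)
= (16·(-2.205100) − (-2.211276)) / 15
= -33.070324 / 15 = -2.204688

-2.2047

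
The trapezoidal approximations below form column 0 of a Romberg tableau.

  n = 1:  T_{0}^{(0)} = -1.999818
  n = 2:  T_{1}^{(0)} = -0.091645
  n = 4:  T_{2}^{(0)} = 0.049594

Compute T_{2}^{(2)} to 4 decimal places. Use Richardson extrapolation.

0.0668

T_{1}^{(1)} = (4·(-0.091645) − (-1.999818)) / 3 = 0.544413
T_{2}^{(1)} = (4·0.049594 − (-0.091645)) / 3 = 0.096674
T_{2}^{(2)} = (16·0.096674 − 0.544413) / 15 = 0.066825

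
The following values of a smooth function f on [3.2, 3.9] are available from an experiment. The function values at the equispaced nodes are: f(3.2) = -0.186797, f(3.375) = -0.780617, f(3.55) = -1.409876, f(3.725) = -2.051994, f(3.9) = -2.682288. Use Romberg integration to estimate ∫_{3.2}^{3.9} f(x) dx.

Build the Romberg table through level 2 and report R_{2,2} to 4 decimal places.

R_{0,0} (trapezoid, 1 panel, h=0.7000): -1.004180
R_{1,0} (trapezoid, 2 panels, h=0.3500): -0.995546
R_{2,0} (trapezoid, 4 panels, h=0.1750): -0.993480
R_{1,1} = -0.995546 + (-0.995546 − (-1.004180))/3 = -0.992668
R_{2,1} = -0.993480 + (-0.993480 − (-0.995546))/3 = -0.992791
R_{2,2} = -0.992791 + (-0.992791 − (-0.992668))/15 = -0.992799

-0.9928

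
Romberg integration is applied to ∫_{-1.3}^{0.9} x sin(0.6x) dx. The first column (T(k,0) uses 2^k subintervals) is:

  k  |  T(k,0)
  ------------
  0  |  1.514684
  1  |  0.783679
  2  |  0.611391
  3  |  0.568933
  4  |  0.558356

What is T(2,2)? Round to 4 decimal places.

0.5549

T(1,1) = (4·0.783679 − 1.514684) / 3 = 0.540011
T(2,1) = (4·0.611391 − 0.783679) / 3 = 0.553962
T(2,2) = 0.553962 + (0.553962 − 0.540011)/15 = 0.554892
(Column j=1 coincides with Simpson's rule on the same nodes.)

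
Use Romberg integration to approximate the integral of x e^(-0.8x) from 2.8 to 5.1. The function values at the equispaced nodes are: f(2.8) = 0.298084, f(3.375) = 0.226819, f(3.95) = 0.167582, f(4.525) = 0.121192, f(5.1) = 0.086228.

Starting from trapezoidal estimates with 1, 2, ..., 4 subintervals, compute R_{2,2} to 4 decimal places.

0.4047

R_{0,0} (trapezoid, 1 panel, h=2.3000): 0.441959
R_{1,0} (trapezoid, 2 panels, h=1.1500): 0.413699
R_{2,0} (trapezoid, 4 panels, h=0.5750): 0.406956
R_{1,1} = 0.413699 + (0.413699 − 0.441959)/3 = 0.404279
R_{2,1} = 0.406956 + (0.406956 − 0.413699)/3 = 0.404708
R_{2,2} = 0.404708 + (0.404708 − 0.404279)/15 = 0.404737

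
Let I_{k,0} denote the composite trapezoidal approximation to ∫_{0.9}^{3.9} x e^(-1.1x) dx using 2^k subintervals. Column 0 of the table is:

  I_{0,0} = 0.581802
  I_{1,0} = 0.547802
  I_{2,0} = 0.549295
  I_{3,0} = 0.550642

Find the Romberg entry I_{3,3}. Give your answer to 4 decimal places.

Richardson extrapolation on the trapezoidal column (denominator 4−1=3):
I_{1,1} = (4·0.547802 − 0.581802) / 3 = 0.536469
I_{2,1} = 0.549295 + (0.549295 − 0.547802)/3 = 0.549793
I_{3,1} = 0.550642 + (0.550642 − 0.549295)/3 = 0.551091
I_{2,2} = 0.549793 + (0.549793 − 0.536469)/15 = 0.550681
I_{3,2} = 0.551091 + (0.551091 − 0.549793)/15 = 0.551178
I_{3,3} = 0.551178 + (0.551178 − 0.550681)/63 = 0.551186
(Column j=1 coincides with Simpson's rule on the same nodes.)

0.5512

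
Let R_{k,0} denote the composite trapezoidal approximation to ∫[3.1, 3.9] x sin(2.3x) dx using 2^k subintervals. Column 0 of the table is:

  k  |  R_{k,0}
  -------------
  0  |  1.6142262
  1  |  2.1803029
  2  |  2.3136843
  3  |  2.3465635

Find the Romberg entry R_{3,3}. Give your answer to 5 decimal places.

R_{1,1} = 2.1803029 + (2.1803029 − 1.6142262)/3 = 2.3689951
R_{2,1} = 2.3136843 + (2.3136843 − 2.1803029)/3 = 2.3581448
R_{3,1} = (4·2.3465635 − 2.3136843) / 3 = 2.3575232
R_{2,2} = 2.3581448 + (2.3581448 − 2.3689951)/15 = 2.3574214
R_{3,2} = 2.3575232 + (2.3575232 − 2.3581448)/15 = 2.3574818
R_{3,3} = 2.3574818 + (2.3574818 − 2.3574214)/63 = 2.3574828
(Column j=1 coincides with Simpson's rule on the same nodes.)

2.35748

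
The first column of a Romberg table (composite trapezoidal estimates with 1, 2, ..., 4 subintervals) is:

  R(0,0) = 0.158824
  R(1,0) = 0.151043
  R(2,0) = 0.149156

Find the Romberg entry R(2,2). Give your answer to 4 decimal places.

R(1,1) = (4·0.151043 − 0.158824) / 3 = 0.148449
R(2,1) = 0.149156 + (0.149156 − 0.151043)/3 = 0.148527
R(2,2) = (16·0.148527 − 0.148449) / 15 = 0.148532
(Column j=1 coincides with Simpson's rule on the same nodes.)

0.1485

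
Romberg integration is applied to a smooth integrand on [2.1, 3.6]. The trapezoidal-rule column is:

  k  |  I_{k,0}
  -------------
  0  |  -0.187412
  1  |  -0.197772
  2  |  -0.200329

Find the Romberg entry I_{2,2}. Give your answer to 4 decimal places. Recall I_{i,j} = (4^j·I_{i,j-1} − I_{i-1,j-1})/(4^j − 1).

-0.2012

I_{1,1} = (4·(-0.197772) − (-0.187412)) / 3 = -0.201225
I_{2,1} = (4·(-0.200329) − (-0.197772)) / 3 = -0.201181
I_{2,2} = -0.201181 + (-0.201181 − (-0.201225))/15 = -0.201178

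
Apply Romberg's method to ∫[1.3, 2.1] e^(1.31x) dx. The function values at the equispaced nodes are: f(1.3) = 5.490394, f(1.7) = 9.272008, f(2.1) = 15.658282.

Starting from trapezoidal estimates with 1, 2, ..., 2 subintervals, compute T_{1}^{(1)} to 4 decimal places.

7.7649

T_{0}^{(0)} (trapezoid, 1 panel, h=0.8000): 8.459470
T_{1}^{(0)} (trapezoid, 2 panels, h=0.4000): 7.938538
T_{1}^{(1)} = 7.938538 + (7.938538 − 8.459470)/3 = 7.764894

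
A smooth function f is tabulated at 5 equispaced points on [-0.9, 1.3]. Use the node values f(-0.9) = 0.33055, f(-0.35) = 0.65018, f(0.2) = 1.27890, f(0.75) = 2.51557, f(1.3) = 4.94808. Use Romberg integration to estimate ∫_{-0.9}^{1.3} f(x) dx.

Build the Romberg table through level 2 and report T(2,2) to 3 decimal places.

T(0,0) (trapezoid, 1 panel, h=2.2000): 5.80649
T(1,0) (trapezoid, 2 panels, h=1.1000): 4.31004
T(2,0) (trapezoid, 4 panels, h=0.5500): 3.89618
T(1,1) = 4.31004 + (4.31004 − 5.80649)/3 = 3.81122
T(2,1) = 3.89618 + (3.89618 − 4.31004)/3 = 3.75823
T(2,2) = 3.75823 + (3.75823 − 3.81122)/15 = 3.75470

3.755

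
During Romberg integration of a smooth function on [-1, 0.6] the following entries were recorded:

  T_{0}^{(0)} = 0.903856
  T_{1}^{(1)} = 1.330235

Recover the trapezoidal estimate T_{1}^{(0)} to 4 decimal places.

From T_{1}^{(1)} = (4·T_{1}^{(0)} − T_{0}^{(0)})/3, solve for T_{1}^{(0)}:
4·T_{1}^{(0)} = 3·1.330235 + 0.903856 = 4.894561
T_{1}^{(0)} = 1.223640

1.2236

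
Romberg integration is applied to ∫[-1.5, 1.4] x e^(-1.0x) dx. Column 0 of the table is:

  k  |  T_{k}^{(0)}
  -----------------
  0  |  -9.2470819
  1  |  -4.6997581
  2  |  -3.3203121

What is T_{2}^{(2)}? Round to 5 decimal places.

T_{1}^{(1)} = (4·(-4.6997581) − (-9.2470819)) / 3 = -3.1839835
T_{2}^{(1)} = (4·(-3.3203121) − (-4.6997581)) / 3 = -2.8604968
T_{2}^{(2)} = -2.8604968 + (-2.8604968 − (-3.1839835))/15 = -2.8389310

-2.83893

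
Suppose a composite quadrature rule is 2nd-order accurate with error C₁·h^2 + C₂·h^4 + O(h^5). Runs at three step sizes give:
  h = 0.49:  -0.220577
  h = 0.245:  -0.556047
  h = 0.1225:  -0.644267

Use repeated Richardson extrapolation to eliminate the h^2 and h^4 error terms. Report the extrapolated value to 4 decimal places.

-0.6741

First eliminate the h^2 term (factor 2^2 = 4):
  B₁ = (4·(-0.556047) − (-0.220577))/3 = -0.667870
  B₂ = (4·(-0.644267) − (-0.556047))/3 = -0.673674
Then eliminate the h^4 term (factor 2^4 = 16):
  (16·(-0.673674) − (-0.667870))/15 = -0.674061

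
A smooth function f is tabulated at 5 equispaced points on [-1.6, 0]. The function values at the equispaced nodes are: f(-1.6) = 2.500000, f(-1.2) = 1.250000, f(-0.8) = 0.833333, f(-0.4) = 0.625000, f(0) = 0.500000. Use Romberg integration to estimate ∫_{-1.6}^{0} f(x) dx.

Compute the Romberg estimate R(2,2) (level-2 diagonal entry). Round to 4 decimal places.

R(0,0) (trapezoid, 1 panel, h=1.6000): 2.400000
R(1,0) (trapezoid, 2 panels, h=0.8000): 1.866666
R(2,0) (trapezoid, 4 panels, h=0.4000): 1.683333
R(1,1) = 1.866666 + (1.866666 − 2.400000)/3 = 1.688888
R(2,1) = 1.683333 + (1.683333 − 1.866666)/3 = 1.622222
R(2,2) = 1.622222 + (1.622222 − 1.688888)/15 = 1.617778

1.6178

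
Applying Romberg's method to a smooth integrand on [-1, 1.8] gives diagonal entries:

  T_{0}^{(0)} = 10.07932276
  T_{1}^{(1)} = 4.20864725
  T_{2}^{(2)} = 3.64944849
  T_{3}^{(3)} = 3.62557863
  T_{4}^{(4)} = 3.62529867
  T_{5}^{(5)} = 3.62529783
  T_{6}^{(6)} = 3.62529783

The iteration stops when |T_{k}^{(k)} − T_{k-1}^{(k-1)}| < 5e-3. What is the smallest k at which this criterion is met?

|T_{1}^{(1)} − T_{0}^{(0)}| = 5.87067551 ≥ 5e-3
|T_{2}^{(2)} − T_{1}^{(1)}| = 0.55919876 ≥ 5e-3
|T_{3}^{(3)} − T_{2}^{(2)}| = 0.02386986 ≥ 5e-3
|T_{4}^{(4)} − T_{3}^{(3)}| = 0.00027996 < 5e-3

k = 4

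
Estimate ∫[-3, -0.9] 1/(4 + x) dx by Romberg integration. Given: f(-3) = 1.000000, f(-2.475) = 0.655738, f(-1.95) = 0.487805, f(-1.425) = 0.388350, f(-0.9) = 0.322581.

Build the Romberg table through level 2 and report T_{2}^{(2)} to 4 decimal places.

1.1322

T_{0}^{(0)} (trapezoid, 1 panel, h=2.1000): 1.388710
T_{1}^{(0)} (trapezoid, 2 panels, h=1.0500): 1.206550
T_{2}^{(0)} (trapezoid, 4 panels, h=0.5250): 1.151421
T_{1}^{(1)} = 1.206550 + (1.206550 − 1.388710)/3 = 1.145830
T_{2}^{(1)} = 1.151421 + (1.151421 − 1.206550)/3 = 1.133045
T_{2}^{(2)} = 1.133045 + (1.133045 − 1.145830)/15 = 1.132193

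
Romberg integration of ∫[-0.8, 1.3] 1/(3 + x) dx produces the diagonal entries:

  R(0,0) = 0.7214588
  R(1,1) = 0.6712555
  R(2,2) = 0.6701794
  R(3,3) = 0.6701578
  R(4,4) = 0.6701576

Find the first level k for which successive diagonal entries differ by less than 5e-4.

k = 3

|R(1,1) − R(0,0)| = 0.0502033 ≥ 5e-4
|R(2,2) − R(1,1)| = 0.0010761 ≥ 5e-4
|R(3,3) − R(2,2)| = 0.0000216 < 5e-4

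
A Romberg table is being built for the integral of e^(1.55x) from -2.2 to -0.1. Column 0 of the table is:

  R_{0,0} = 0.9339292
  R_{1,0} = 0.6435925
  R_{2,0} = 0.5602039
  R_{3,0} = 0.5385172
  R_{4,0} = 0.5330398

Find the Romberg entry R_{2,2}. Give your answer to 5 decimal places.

0.53145

Richardson extrapolation on the trapezoidal column (denominator 4−1=3):
R_{1,1} = 0.6435925 + (0.6435925 − 0.9339292)/3 = 0.5468136
R_{2,1} = (4·0.5602039 − 0.6435925) / 3 = 0.5324077
R_{2,2} = (16·0.5324077 − 0.5468136) / 15 = 0.5314473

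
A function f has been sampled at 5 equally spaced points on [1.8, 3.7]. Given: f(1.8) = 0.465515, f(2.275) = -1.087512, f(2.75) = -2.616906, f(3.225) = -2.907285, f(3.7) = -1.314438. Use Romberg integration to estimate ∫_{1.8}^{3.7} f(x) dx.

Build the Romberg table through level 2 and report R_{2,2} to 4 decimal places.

-3.4871

R_{0,0} (trapezoid, 1 panel, h=1.9000): -0.806477
R_{1,0} (trapezoid, 2 panels, h=0.9500): -2.889299
R_{2,0} (trapezoid, 4 panels, h=0.4750): -3.342178
R_{1,1} = -2.889299 + (-2.889299 − (-0.806477))/3 = -3.583573
R_{2,1} = -3.342178 + (-3.342178 − (-2.889299))/3 = -3.493138
R_{2,2} = -3.493138 + (-3.493138 − (-3.583573))/15 = -3.487109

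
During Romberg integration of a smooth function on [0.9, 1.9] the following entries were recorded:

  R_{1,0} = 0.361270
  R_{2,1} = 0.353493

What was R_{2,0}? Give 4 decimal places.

0.3554

From R_{2,1} = (4·R_{2,0} − R_{1,0})/3, solve for R_{2,0}:
4·R_{2,0} = 3·0.353493 + 0.361270 = 1.421749
R_{2,0} = 0.355437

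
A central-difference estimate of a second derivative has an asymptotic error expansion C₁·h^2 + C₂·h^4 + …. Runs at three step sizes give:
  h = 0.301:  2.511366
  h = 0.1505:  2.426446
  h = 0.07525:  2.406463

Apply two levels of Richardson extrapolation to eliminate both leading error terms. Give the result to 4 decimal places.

First eliminate the h^2 term (factor 2^2 = 4):
  B₁ = (4·2.426446 − 2.511366)/3 = 2.398139
  B₂ = (4·2.406463 − 2.426446)/3 = 2.399802
Then eliminate the h^4 term (factor 2^4 = 16):
  (16·2.399802 − 2.398139)/15 = 2.399913

2.3999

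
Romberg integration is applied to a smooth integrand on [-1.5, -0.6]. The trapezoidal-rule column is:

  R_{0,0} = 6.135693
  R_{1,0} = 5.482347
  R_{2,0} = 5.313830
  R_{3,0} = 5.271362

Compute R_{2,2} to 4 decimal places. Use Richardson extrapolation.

Richardson extrapolation on the trapezoidal column (denominator 4−1=3):
R_{1,1} = 5.482347 + (5.482347 − 6.135693)/3 = 5.264565
R_{2,1} = 5.313830 + (5.313830 − 5.482347)/3 = 5.257658
R_{2,2} = (16·5.257658 − 5.264565) / 15 = 5.257198

5.2572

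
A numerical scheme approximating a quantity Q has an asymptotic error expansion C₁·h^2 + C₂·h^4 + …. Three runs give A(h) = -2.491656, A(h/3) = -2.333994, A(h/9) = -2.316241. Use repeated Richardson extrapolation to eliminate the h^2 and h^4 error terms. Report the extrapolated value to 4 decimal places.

-2.3140

First eliminate the h^2 term (factor 3^2 = 9):
  B₁ = (9·(-2.333994) − (-2.491656))/8 = -2.314286
  B₂ = (9·(-2.316241) − (-2.333994))/8 = -2.314022
Then eliminate the h^4 term (factor 3^4 = 81):
  (81·(-2.314022) − (-2.314286))/80 = -2.314019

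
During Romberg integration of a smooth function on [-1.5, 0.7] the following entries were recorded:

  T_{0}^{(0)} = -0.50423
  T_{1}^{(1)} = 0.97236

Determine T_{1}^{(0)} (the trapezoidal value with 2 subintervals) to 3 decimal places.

0.603

From T_{1}^{(1)} = (4·T_{1}^{(0)} − T_{0}^{(0)})/3, solve for T_{1}^{(0)}:
4·T_{1}^{(0)} = 3·0.97236 + (-0.50423) = 2.41285
T_{1}^{(0)} = 0.60321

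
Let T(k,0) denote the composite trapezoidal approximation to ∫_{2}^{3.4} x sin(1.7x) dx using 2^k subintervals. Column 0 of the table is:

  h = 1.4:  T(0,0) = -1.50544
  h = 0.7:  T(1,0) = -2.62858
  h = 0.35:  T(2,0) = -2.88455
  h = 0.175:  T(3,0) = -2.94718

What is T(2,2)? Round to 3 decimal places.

T(1,1) = (4·(-2.62858) − (-1.50544)) / 3 = -3.00296
T(2,1) = -2.88455 + (-2.88455 − (-2.62858))/3 = -2.96987
T(2,2) = (16·(-2.96987) − (-3.00296)) / 15 = -2.96766

-2.968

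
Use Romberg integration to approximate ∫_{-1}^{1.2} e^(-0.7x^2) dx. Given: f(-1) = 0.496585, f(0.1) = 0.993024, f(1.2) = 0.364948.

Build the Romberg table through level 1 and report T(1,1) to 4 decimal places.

T(0,0) (trapezoid, 1 panel, h=2.2000): 0.947686
T(1,0) (trapezoid, 2 panels, h=1.1000): 1.566170
T(1,1) = 1.566170 + (1.566170 − 0.947686)/3 = 1.772331

1.7723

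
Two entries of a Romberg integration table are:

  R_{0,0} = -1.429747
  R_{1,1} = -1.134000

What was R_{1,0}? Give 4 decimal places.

From R_{1,1} = (4·R_{1,0} − R_{0,0})/3, solve for R_{1,0}:
4·R_{1,0} = 3·(-1.134000) + (-1.429747) = -4.831747
R_{1,0} = -1.207937

-1.2079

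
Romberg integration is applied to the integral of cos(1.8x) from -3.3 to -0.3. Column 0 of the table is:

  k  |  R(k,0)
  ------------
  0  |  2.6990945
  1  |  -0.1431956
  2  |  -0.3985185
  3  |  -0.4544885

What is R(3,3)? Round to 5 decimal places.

-0.47291

Richardson extrapolation on the trapezoidal column (denominator 4−1=3):
R(1,1) = (4·(-0.1431956) − 2.6990945) / 3 = -1.0906256
R(2,1) = -0.3985185 + (-0.3985185 − (-0.1431956))/3 = -0.4836261
R(3,1) = (4·(-0.4544885) − (-0.3985185)) / 3 = -0.4731452
R(2,2) = (16·(-0.4836261) − (-1.0906256)) / 15 = -0.4431595
R(3,2) = -0.4731452 + (-0.4731452 − (-0.4836261))/15 = -0.4724465
R(3,3) = (64·(-0.4724465) − (-0.4431595)) / 63 = -0.4729114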